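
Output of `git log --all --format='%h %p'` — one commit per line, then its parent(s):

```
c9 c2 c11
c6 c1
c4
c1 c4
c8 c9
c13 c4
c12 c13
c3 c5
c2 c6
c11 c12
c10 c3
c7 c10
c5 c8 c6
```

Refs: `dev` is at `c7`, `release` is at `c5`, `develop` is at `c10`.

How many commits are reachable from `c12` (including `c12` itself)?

3

Walking parent pointers from c12: reachable set = {c12, c13, c4}.
That is 3 commits.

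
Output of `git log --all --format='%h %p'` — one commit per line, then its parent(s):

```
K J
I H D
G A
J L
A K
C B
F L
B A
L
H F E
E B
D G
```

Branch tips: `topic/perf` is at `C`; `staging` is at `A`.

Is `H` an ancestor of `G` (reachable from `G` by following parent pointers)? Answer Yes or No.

No

Ancestors of G: {A, G, J, K, L}.
H is not in that set, so it is not an ancestor of G.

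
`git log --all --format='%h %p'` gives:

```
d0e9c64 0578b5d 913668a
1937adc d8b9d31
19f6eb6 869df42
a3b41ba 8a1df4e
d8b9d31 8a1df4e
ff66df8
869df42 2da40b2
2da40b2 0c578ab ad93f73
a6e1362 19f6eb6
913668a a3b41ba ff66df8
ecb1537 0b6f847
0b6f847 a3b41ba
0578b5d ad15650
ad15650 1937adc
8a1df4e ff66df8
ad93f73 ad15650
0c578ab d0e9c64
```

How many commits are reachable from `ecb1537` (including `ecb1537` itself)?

Walking parent pointers from ecb1537: reachable set = {0b6f847, 8a1df4e, a3b41ba, ecb1537, ff66df8}.
That is 5 commits.

5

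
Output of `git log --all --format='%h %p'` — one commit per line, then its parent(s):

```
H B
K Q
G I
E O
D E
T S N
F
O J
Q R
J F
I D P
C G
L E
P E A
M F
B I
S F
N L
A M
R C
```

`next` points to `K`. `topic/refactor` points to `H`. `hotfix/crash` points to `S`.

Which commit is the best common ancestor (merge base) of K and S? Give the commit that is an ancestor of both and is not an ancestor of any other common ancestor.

Ancestors of K: {A, C, D, E, F, G, I, J, K, M, O, P, Q, R}.
Ancestors of S: {F, S}.
Common ancestors: {F}.
The only common ancestor is F, so it is the merge base.

F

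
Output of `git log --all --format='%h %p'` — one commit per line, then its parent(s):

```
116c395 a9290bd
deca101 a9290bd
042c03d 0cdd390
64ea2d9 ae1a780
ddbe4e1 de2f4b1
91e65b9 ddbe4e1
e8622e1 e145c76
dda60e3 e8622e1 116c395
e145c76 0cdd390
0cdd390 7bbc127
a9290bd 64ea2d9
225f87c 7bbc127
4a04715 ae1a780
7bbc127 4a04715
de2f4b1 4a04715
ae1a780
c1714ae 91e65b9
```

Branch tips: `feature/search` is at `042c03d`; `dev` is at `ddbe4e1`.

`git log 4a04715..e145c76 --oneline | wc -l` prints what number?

3

Reachable from e145c76: {0cdd390, 4a04715, 7bbc127, ae1a780, e145c76}.
Reachable from 4a04715: {4a04715, ae1a780}.
In e145c76's history but not 4a04715's: {0cdd390, 7bbc127, e145c76} — 3 commits.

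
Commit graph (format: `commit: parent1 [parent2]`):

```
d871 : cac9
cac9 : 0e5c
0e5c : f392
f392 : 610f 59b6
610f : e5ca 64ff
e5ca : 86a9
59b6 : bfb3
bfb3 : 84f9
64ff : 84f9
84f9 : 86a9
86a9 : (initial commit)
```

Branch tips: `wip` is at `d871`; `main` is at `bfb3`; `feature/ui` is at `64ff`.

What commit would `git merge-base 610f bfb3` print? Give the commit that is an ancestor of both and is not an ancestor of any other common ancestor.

Ancestors of 610f: {610f, 64ff, 84f9, 86a9, e5ca}.
Ancestors of bfb3: {84f9, 86a9, bfb3}.
Common ancestors: {84f9, 86a9}.
Among these, 84f9 is not an ancestor of any other common ancestor — it is the merge base.

84f9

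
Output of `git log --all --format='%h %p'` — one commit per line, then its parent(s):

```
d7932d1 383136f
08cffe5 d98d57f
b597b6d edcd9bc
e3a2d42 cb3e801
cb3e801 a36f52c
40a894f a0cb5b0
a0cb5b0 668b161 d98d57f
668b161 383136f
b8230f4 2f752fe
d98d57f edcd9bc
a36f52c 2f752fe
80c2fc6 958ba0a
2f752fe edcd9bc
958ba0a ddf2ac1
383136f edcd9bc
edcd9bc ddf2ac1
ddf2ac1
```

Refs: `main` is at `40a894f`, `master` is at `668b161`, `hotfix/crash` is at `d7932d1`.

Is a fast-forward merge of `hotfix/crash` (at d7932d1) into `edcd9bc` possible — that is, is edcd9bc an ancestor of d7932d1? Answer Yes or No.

A fast-forward from edcd9bc to d7932d1 is possible iff edcd9bc is an ancestor of d7932d1.
Ancestors of d7932d1: {383136f, d7932d1, ddf2ac1, edcd9bc}.
edcd9bc is among them, so fast-forward is possible.

Yes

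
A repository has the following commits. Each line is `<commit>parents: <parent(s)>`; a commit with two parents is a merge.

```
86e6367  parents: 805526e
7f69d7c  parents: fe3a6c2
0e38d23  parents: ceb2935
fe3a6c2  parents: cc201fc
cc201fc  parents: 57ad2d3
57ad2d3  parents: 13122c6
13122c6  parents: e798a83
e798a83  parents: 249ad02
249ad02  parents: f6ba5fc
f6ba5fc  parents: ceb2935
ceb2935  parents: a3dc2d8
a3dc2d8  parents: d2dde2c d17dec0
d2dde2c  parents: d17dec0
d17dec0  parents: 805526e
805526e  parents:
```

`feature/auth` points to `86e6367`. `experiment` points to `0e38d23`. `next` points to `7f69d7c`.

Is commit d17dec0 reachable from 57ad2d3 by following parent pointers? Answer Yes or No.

Yes

Ancestors of 57ad2d3 (commits reachable by following parents): {13122c6, 249ad02, 57ad2d3, 805526e, a3dc2d8, ceb2935, d17dec0, d2dde2c, e798a83, f6ba5fc}.
d17dec0 is in that set, so it is an ancestor of 57ad2d3.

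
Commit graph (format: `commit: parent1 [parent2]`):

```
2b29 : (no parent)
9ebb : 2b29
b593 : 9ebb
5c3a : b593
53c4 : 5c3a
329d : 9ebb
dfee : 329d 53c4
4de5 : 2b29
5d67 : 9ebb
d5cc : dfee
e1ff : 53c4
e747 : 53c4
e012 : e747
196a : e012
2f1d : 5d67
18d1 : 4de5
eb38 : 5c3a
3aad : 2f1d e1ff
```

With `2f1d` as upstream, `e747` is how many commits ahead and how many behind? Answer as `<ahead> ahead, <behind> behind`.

Reachable from e747: {2b29, 53c4, 5c3a, 9ebb, b593, e747}.
Reachable from 2f1d: {2b29, 2f1d, 5d67, 9ebb}.
Only in e747's history (ahead): {53c4, 5c3a, b593, e747} — 4.
Only in 2f1d's history (behind): {2f1d, 5d67} — 2.

4 ahead, 2 behind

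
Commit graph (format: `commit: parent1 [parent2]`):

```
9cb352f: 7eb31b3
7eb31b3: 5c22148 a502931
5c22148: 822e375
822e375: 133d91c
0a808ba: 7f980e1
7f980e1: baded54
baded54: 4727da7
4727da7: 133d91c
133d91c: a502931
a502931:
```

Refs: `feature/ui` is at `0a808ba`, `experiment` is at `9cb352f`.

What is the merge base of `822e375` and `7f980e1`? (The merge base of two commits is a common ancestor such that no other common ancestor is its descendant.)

133d91c

Ancestors of 822e375: {133d91c, 822e375, a502931}.
Ancestors of 7f980e1: {133d91c, 4727da7, 7f980e1, a502931, baded54}.
Common ancestors: {133d91c, a502931}.
Among these, 133d91c is not an ancestor of any other common ancestor — it is the merge base.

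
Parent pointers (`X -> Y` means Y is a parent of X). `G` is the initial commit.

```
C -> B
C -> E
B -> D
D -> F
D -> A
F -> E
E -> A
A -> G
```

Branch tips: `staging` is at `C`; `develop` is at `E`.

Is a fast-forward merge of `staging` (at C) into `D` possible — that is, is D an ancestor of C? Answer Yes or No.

Yes

A fast-forward from D to C is possible iff D is an ancestor of C.
Ancestors of C: {A, B, C, D, E, F, G}.
D is among them, so fast-forward is possible.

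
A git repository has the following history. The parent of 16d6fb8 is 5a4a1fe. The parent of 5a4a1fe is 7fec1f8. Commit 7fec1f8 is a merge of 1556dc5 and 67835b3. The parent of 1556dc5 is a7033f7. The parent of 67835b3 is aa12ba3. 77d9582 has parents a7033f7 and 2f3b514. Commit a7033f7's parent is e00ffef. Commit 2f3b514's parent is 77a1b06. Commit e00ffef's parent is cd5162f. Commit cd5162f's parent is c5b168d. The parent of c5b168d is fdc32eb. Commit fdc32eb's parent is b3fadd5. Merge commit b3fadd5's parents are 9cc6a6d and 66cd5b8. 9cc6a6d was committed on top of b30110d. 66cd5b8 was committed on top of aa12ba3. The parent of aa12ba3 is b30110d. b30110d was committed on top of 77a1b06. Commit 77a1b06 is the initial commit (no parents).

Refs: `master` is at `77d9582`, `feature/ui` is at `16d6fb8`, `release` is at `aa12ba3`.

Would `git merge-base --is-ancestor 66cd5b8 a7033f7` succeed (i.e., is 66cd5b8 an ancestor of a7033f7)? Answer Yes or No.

Yes

Ancestors of a7033f7 (commits reachable by following parents): {66cd5b8, 77a1b06, 9cc6a6d, a7033f7, aa12ba3, b30110d, b3fadd5, c5b168d, cd5162f, e00ffef, fdc32eb}.
66cd5b8 is in that set, so it is an ancestor of a7033f7.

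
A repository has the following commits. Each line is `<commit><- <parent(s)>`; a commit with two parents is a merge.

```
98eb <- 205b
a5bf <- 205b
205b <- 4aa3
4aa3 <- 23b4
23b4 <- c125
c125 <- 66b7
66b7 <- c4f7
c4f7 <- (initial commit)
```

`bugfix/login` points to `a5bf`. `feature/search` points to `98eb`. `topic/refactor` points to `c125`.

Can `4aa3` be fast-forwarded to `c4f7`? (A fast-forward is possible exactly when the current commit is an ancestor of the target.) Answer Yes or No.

A fast-forward from 4aa3 to c4f7 is possible iff 4aa3 is an ancestor of c4f7.
Ancestors of c4f7: {c4f7}.
4aa3 is not among them, so fast-forward is not possible.

No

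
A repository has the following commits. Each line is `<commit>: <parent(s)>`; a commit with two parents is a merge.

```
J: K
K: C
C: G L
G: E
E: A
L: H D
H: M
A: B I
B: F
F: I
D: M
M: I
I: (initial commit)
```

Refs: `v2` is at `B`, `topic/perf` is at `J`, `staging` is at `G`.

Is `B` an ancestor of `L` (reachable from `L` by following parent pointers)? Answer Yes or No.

No

Ancestors of L: {D, H, I, L, M}.
B is not in that set, so it is not an ancestor of L.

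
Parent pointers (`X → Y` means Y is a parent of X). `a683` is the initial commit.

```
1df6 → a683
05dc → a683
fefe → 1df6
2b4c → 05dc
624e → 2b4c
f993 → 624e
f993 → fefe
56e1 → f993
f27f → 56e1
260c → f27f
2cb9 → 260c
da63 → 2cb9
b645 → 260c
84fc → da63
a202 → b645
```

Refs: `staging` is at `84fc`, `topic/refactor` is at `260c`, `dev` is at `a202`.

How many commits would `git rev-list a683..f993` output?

6

Reachable from f993: {05dc, 1df6, 2b4c, 624e, a683, f993, fefe}.
Reachable from a683: {a683}.
In f993's history but not a683's: {05dc, 1df6, 2b4c, 624e, f993, fefe} — 6 commits.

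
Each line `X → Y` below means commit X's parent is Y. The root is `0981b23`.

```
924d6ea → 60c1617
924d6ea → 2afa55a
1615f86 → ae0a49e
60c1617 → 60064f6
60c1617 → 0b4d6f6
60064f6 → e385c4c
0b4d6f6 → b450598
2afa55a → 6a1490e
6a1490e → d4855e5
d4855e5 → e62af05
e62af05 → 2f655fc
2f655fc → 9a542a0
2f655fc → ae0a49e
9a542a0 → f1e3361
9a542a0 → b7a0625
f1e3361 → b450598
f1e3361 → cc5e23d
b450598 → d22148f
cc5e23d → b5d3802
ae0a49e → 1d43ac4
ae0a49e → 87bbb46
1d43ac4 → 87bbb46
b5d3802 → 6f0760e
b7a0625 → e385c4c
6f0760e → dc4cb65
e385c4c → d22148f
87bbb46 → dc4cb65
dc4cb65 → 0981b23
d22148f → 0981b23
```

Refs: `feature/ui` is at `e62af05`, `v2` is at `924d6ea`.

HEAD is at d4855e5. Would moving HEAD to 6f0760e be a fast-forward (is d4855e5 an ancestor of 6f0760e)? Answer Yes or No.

No

A fast-forward from d4855e5 to 6f0760e is possible iff d4855e5 is an ancestor of 6f0760e.
Ancestors of 6f0760e: {0981b23, 6f0760e, dc4cb65}.
d4855e5 is not among them, so fast-forward is not possible.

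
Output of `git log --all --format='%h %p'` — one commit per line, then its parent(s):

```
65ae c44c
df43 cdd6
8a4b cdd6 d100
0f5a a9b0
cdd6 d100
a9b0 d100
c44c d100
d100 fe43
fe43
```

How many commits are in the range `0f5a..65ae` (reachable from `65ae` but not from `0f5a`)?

2

Reachable from 65ae: {65ae, c44c, d100, fe43}.
Reachable from 0f5a: {0f5a, a9b0, d100, fe43}.
In 65ae's history but not 0f5a's: {65ae, c44c} — 2 commits.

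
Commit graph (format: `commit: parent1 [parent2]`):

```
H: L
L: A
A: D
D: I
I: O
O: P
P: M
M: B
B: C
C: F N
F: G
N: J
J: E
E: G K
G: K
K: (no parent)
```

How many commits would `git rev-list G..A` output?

12

Reachable from A: {A, B, C, D, E, F, G, I, J, K, M, N, O, P}.
Reachable from G: {G, K}.
In A's history but not G's: {A, B, C, D, E, F, I, J, M, N, O, P} — 12 commits.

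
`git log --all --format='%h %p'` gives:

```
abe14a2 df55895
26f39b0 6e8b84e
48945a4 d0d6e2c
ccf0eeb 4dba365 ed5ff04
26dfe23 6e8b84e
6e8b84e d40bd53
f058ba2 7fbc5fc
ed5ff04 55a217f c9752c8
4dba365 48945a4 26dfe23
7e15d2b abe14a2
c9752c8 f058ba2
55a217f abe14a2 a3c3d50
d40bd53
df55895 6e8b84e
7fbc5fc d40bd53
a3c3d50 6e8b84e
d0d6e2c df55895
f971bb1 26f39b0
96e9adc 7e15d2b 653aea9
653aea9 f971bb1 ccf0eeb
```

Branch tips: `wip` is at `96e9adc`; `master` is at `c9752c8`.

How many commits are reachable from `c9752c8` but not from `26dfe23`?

Reachable from c9752c8: {7fbc5fc, c9752c8, d40bd53, f058ba2}.
Reachable from 26dfe23: {26dfe23, 6e8b84e, d40bd53}.
In c9752c8's history but not 26dfe23's: {7fbc5fc, c9752c8, f058ba2} — 3 commits.

3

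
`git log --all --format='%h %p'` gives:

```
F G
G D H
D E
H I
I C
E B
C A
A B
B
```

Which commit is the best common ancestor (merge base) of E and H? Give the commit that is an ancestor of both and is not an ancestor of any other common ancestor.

Ancestors of E: {B, E}.
Ancestors of H: {A, B, C, H, I}.
Common ancestors: {B}.
The only common ancestor is B, so it is the merge base.

B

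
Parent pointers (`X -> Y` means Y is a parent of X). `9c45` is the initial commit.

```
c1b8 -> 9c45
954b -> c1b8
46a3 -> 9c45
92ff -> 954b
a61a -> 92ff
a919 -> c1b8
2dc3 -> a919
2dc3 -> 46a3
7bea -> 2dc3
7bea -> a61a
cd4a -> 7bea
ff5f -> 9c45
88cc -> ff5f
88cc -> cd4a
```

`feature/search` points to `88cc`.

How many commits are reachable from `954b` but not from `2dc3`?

Reachable from 954b: {954b, 9c45, c1b8}.
Reachable from 2dc3: {2dc3, 46a3, 9c45, a919, c1b8}.
In 954b's history but not 2dc3's: {954b} — 1 commit.

1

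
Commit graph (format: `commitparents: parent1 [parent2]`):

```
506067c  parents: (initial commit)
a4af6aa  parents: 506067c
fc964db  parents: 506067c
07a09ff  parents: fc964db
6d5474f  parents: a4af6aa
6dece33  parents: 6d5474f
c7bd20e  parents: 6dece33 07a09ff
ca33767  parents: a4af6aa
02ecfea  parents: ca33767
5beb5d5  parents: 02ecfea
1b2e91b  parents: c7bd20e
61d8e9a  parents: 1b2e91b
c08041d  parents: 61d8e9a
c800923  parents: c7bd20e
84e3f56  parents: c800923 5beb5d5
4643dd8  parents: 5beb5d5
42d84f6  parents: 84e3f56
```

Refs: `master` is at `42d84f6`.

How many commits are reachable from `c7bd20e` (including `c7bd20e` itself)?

7

Walking parent pointers from c7bd20e: reachable set = {07a09ff, 506067c, 6d5474f, 6dece33, a4af6aa, c7bd20e, fc964db}.
That is 7 commits.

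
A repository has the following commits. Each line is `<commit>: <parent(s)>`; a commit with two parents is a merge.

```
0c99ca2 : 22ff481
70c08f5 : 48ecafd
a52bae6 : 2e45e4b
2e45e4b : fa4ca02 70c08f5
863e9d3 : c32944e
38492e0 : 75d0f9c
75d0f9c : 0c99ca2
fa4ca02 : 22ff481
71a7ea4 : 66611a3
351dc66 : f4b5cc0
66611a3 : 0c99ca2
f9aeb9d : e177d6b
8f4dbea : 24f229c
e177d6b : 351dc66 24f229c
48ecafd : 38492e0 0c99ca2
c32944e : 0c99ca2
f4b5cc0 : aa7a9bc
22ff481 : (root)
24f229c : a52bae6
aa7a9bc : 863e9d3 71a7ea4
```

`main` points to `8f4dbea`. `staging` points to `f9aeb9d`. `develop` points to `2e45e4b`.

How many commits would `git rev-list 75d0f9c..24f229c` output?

Reachable from 24f229c: {0c99ca2, 22ff481, 24f229c, 2e45e4b, 38492e0, 48ecafd, 70c08f5, 75d0f9c, a52bae6, fa4ca02}.
Reachable from 75d0f9c: {0c99ca2, 22ff481, 75d0f9c}.
In 24f229c's history but not 75d0f9c's: {24f229c, 2e45e4b, 38492e0, 48ecafd, 70c08f5, a52bae6, fa4ca02} — 7 commits.

7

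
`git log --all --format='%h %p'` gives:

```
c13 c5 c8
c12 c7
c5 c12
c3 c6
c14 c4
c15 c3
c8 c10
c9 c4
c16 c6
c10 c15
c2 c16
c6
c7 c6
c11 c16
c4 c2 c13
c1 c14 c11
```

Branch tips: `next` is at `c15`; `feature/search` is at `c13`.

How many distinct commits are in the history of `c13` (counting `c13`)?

9

Walking parent pointers from c13: reachable set = {c10, c12, c13, c15, c3, c5, c6, c7, c8}.
That is 9 commits.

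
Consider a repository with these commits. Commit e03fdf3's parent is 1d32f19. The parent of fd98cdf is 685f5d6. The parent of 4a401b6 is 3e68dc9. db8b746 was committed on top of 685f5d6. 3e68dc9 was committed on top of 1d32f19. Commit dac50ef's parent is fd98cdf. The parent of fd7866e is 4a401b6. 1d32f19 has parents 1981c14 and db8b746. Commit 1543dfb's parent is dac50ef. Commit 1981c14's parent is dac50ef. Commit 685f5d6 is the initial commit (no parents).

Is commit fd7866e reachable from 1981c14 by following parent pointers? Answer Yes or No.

Ancestors of 1981c14: {1981c14, 685f5d6, dac50ef, fd98cdf}.
fd7866e is not in that set, so it is not an ancestor of 1981c14.

No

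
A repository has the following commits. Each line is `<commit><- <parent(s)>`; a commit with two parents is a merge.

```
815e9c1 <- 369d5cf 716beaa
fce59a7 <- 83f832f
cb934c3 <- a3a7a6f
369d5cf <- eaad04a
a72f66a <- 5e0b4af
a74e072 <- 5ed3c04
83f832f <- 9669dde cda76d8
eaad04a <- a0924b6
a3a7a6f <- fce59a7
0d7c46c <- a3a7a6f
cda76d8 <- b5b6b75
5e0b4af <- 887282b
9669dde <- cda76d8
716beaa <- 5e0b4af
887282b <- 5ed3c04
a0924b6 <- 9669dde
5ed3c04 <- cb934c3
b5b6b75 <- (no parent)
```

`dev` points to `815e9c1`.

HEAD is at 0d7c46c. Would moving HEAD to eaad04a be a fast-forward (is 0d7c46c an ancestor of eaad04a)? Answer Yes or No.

A fast-forward from 0d7c46c to eaad04a is possible iff 0d7c46c is an ancestor of eaad04a.
Ancestors of eaad04a: {9669dde, a0924b6, b5b6b75, cda76d8, eaad04a}.
0d7c46c is not among them, so fast-forward is not possible.

No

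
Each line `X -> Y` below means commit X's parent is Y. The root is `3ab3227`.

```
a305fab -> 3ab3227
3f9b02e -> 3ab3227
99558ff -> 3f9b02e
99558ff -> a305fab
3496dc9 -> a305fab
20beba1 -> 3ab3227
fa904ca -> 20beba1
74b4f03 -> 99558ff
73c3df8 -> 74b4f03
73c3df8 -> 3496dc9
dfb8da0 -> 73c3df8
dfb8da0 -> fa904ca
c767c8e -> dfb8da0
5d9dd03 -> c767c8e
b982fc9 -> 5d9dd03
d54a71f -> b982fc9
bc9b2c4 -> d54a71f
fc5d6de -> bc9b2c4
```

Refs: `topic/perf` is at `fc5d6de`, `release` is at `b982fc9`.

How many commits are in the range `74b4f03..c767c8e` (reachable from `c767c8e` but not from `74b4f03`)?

Reachable from c767c8e: {20beba1, 3496dc9, 3ab3227, 3f9b02e, 73c3df8, 74b4f03, 99558ff, a305fab, c767c8e, dfb8da0, fa904ca}.
Reachable from 74b4f03: {3ab3227, 3f9b02e, 74b4f03, 99558ff, a305fab}.
In c767c8e's history but not 74b4f03's: {20beba1, 3496dc9, 73c3df8, c767c8e, dfb8da0, fa904ca} — 6 commits.

6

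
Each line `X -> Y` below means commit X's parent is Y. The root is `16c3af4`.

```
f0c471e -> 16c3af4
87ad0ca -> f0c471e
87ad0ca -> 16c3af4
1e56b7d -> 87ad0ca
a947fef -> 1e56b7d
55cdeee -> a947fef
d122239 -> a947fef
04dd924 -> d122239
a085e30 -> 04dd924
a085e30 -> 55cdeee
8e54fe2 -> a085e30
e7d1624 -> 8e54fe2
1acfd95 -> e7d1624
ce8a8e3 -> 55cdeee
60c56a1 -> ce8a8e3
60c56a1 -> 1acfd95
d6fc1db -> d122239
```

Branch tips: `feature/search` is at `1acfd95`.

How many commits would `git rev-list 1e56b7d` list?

4

Walking parent pointers from 1e56b7d: reachable set = {16c3af4, 1e56b7d, 87ad0ca, f0c471e}.
That is 4 commits.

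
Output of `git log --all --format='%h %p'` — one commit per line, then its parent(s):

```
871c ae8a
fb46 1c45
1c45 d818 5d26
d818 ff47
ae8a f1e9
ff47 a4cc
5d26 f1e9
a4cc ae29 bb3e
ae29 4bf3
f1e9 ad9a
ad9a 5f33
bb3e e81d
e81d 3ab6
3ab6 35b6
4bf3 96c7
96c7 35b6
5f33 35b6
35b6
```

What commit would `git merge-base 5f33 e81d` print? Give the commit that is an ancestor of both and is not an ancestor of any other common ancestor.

35b6

Ancestors of 5f33: {35b6, 5f33}.
Ancestors of e81d: {35b6, 3ab6, e81d}.
Common ancestors: {35b6}.
The only common ancestor is 35b6, so it is the merge base.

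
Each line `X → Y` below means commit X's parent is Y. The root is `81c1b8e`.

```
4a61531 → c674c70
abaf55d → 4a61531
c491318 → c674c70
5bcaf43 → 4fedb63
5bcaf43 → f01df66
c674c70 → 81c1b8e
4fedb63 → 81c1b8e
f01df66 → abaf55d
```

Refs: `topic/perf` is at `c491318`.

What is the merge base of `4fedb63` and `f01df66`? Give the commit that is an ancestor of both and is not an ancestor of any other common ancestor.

Ancestors of 4fedb63: {4fedb63, 81c1b8e}.
Ancestors of f01df66: {4a61531, 81c1b8e, abaf55d, c674c70, f01df66}.
Common ancestors: {81c1b8e}.
The only common ancestor is 81c1b8e, so it is the merge base.

81c1b8e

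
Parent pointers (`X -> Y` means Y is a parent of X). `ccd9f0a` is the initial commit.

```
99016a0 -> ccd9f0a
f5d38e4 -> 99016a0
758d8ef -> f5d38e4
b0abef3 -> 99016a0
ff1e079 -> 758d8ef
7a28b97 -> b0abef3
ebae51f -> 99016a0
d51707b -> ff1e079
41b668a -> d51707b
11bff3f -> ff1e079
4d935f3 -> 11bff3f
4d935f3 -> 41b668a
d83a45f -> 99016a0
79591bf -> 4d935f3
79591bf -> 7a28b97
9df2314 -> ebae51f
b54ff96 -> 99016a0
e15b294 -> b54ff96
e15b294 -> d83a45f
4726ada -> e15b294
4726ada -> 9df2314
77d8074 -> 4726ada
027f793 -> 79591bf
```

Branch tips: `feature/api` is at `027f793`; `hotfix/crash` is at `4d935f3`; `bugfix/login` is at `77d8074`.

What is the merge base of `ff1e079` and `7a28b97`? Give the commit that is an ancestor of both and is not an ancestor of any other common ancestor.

99016a0

Ancestors of ff1e079: {758d8ef, 99016a0, ccd9f0a, f5d38e4, ff1e079}.
Ancestors of 7a28b97: {7a28b97, 99016a0, b0abef3, ccd9f0a}.
Common ancestors: {99016a0, ccd9f0a}.
Among these, 99016a0 is not an ancestor of any other common ancestor — it is the merge base.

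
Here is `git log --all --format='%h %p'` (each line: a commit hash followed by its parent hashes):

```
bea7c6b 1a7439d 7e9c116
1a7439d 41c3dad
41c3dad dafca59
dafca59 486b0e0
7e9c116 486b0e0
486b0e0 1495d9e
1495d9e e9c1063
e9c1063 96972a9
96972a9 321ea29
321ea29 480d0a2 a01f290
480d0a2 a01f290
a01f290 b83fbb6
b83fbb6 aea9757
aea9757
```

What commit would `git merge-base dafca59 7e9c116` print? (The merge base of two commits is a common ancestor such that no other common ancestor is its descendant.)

486b0e0

Ancestors of dafca59: {1495d9e, 321ea29, 480d0a2, 486b0e0, 96972a9, a01f290, aea9757, b83fbb6, dafca59, e9c1063}.
Ancestors of 7e9c116: {1495d9e, 321ea29, 480d0a2, 486b0e0, 7e9c116, 96972a9, a01f290, aea9757, b83fbb6, e9c1063}.
Common ancestors: {1495d9e, 321ea29, 480d0a2, 486b0e0, 96972a9, a01f290, aea9757, b83fbb6, e9c1063}.
Among these, 486b0e0 is not an ancestor of any other common ancestor — it is the merge base.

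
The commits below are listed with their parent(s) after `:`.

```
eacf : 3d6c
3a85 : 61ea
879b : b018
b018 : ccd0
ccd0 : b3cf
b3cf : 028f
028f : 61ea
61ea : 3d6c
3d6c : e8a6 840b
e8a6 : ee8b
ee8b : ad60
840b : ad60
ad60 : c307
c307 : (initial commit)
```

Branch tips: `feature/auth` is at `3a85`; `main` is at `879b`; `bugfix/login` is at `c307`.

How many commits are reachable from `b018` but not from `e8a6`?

7

Reachable from b018: {028f, 3d6c, 61ea, 840b, ad60, b018, b3cf, c307, ccd0, e8a6, ee8b}.
Reachable from e8a6: {ad60, c307, e8a6, ee8b}.
In b018's history but not e8a6's: {028f, 3d6c, 61ea, 840b, b018, b3cf, ccd0} — 7 commits.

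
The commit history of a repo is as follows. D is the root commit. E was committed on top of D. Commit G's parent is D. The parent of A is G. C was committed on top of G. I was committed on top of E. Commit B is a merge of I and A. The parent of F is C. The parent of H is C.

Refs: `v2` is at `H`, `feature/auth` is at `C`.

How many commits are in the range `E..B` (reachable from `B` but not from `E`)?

4

Reachable from B: {A, B, D, E, G, I}.
Reachable from E: {D, E}.
In B's history but not E's: {A, B, G, I} — 4 commits.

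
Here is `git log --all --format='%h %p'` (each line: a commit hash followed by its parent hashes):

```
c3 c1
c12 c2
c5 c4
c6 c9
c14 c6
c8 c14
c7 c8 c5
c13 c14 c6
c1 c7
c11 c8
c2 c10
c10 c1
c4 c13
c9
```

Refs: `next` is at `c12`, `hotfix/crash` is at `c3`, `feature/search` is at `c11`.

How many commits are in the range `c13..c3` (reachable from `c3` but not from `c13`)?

Reachable from c3: {c1, c13, c14, c3, c4, c5, c6, c7, c8, c9}.
Reachable from c13: {c13, c14, c6, c9}.
In c3's history but not c13's: {c1, c3, c4, c5, c7, c8} — 6 commits.

6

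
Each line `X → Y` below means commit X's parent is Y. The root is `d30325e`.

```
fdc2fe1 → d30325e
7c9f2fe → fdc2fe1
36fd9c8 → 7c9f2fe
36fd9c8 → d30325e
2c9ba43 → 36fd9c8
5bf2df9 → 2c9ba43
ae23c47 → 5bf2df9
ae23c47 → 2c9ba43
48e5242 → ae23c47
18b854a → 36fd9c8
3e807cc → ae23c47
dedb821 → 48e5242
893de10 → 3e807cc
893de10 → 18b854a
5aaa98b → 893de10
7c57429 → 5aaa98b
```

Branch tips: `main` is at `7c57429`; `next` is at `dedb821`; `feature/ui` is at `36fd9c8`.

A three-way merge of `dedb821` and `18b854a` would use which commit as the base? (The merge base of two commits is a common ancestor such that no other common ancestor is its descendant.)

Ancestors of dedb821: {2c9ba43, 36fd9c8, 48e5242, 5bf2df9, 7c9f2fe, ae23c47, d30325e, dedb821, fdc2fe1}.
Ancestors of 18b854a: {18b854a, 36fd9c8, 7c9f2fe, d30325e, fdc2fe1}.
Common ancestors: {36fd9c8, 7c9f2fe, d30325e, fdc2fe1}.
Among these, 36fd9c8 is not an ancestor of any other common ancestor — it is the merge base.

36fd9c8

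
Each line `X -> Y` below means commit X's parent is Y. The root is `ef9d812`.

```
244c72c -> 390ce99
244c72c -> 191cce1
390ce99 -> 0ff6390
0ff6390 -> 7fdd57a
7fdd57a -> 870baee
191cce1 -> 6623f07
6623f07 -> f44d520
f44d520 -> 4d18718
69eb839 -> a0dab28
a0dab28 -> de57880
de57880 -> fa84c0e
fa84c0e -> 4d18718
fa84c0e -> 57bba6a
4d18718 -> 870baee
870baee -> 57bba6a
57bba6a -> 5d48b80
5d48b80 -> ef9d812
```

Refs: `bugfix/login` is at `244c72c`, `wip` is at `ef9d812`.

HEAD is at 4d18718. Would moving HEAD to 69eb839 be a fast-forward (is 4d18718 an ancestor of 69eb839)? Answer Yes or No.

A fast-forward from 4d18718 to 69eb839 is possible iff 4d18718 is an ancestor of 69eb839.
Ancestors of 69eb839: {4d18718, 57bba6a, 5d48b80, 69eb839, 870baee, a0dab28, de57880, ef9d812, fa84c0e}.
4d18718 is among them, so fast-forward is possible.

Yes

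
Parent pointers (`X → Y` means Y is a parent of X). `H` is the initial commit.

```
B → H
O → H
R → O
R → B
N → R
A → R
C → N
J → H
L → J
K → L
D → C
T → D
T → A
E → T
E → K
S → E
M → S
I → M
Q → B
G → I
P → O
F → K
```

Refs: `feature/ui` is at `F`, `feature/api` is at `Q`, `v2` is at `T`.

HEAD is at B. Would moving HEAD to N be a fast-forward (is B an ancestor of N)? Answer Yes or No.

Yes

A fast-forward from B to N is possible iff B is an ancestor of N.
Ancestors of N: {B, H, N, O, R}.
B is among them, so fast-forward is possible.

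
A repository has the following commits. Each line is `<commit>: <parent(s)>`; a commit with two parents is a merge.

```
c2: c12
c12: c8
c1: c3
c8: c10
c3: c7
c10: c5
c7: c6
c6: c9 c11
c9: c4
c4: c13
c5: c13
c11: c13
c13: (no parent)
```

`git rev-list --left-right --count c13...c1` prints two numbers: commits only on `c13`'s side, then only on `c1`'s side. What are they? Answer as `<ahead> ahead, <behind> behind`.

Reachable from c13: {c13}.
Reachable from c1: {c1, c11, c13, c3, c4, c6, c7, c9}.
Only in c13's history (ahead): {} — 0.
Only in c1's history (behind): {c1, c11, c3, c4, c6, c7, c9} — 7.

0 ahead, 7 behind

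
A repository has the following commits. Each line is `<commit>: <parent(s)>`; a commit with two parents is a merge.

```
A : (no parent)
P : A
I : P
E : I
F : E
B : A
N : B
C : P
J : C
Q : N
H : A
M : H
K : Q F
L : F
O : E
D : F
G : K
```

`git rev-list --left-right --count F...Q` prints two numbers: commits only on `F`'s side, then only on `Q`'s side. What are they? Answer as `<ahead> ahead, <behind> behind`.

Reachable from F: {A, E, F, I, P}.
Reachable from Q: {A, B, N, Q}.
Only in F's history (ahead): {E, F, I, P} — 4.
Only in Q's history (behind): {B, N, Q} — 3.

4 ahead, 3 behind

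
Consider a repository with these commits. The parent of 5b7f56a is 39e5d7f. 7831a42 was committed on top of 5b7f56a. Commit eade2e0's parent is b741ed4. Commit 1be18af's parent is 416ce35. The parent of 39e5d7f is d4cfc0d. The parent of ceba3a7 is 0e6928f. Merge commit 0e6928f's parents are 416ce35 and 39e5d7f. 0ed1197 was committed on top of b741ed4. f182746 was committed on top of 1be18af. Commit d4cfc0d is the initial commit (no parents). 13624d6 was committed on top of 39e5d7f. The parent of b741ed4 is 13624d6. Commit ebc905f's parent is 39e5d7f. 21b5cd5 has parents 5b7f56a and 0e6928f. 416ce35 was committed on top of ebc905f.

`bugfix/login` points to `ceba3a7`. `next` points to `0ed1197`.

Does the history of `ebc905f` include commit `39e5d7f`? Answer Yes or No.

Yes

Ancestors of ebc905f (commits reachable by following parents): {39e5d7f, d4cfc0d, ebc905f}.
39e5d7f is in that set, so it is an ancestor of ebc905f.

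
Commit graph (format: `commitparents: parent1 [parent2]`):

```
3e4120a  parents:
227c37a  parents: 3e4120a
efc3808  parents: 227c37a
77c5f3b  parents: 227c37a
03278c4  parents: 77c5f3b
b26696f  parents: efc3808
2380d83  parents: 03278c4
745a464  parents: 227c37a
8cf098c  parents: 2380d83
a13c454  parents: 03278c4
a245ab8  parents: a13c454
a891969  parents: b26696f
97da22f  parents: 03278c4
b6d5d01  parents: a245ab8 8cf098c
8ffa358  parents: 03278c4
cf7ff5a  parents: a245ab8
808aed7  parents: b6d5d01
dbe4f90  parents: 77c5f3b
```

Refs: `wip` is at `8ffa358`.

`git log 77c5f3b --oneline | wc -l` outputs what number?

3

Walking parent pointers from 77c5f3b: reachable set = {227c37a, 3e4120a, 77c5f3b}.
That is 3 commits.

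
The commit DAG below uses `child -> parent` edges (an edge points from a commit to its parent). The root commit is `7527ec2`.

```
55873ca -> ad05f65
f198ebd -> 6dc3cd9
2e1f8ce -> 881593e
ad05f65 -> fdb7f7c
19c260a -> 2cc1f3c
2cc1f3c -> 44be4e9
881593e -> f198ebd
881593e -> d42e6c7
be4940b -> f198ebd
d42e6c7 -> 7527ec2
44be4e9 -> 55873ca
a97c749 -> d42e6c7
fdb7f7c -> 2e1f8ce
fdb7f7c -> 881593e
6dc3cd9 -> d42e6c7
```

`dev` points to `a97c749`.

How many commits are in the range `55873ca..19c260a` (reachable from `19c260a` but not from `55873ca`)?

Reachable from 19c260a: {19c260a, 2cc1f3c, 2e1f8ce, 44be4e9, 55873ca, 6dc3cd9, 7527ec2, 881593e, ad05f65, d42e6c7, f198ebd, fdb7f7c}.
Reachable from 55873ca: {2e1f8ce, 55873ca, 6dc3cd9, 7527ec2, 881593e, ad05f65, d42e6c7, f198ebd, fdb7f7c}.
In 19c260a's history but not 55873ca's: {19c260a, 2cc1f3c, 44be4e9} — 3 commits.

3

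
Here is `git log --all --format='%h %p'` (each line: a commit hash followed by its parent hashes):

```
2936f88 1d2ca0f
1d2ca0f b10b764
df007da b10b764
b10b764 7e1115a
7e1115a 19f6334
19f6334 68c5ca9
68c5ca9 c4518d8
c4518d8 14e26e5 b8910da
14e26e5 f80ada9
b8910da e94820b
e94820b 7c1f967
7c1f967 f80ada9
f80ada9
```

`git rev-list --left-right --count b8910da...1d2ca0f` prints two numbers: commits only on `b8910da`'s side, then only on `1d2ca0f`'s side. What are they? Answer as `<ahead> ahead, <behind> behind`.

0 ahead, 7 behind

Reachable from b8910da: {7c1f967, b8910da, e94820b, f80ada9}.
Reachable from 1d2ca0f: {14e26e5, 19f6334, 1d2ca0f, 68c5ca9, 7c1f967, 7e1115a, b10b764, b8910da, c4518d8, e94820b, f80ada9}.
Only in b8910da's history (ahead): {} — 0.
Only in 1d2ca0f's history (behind): {14e26e5, 19f6334, 1d2ca0f, 68c5ca9, 7e1115a, b10b764, c4518d8} — 7.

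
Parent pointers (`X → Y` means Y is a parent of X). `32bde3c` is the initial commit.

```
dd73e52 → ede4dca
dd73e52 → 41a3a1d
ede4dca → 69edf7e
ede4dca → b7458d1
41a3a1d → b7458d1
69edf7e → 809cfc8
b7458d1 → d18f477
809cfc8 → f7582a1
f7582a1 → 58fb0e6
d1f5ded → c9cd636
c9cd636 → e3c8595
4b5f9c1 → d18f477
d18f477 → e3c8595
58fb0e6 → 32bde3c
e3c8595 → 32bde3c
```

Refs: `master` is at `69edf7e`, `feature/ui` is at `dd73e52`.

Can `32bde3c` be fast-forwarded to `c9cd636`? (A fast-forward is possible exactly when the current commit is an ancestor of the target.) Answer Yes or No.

A fast-forward from 32bde3c to c9cd636 is possible iff 32bde3c is an ancestor of c9cd636.
Ancestors of c9cd636: {32bde3c, c9cd636, e3c8595}.
32bde3c is among them, so fast-forward is possible.

Yes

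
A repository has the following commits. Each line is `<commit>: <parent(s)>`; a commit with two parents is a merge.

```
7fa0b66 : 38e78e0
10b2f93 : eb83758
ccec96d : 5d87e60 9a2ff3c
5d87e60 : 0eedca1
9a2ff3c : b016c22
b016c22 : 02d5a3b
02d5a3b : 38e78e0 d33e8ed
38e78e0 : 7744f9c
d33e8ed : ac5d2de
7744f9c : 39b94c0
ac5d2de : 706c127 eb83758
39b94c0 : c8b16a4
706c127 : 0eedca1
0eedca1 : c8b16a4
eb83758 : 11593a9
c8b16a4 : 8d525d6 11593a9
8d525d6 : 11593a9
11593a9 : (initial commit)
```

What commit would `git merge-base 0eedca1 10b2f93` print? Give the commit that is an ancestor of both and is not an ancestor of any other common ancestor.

11593a9

Ancestors of 0eedca1: {0eedca1, 11593a9, 8d525d6, c8b16a4}.
Ancestors of 10b2f93: {10b2f93, 11593a9, eb83758}.
Common ancestors: {11593a9}.
The only common ancestor is 11593a9, so it is the merge base.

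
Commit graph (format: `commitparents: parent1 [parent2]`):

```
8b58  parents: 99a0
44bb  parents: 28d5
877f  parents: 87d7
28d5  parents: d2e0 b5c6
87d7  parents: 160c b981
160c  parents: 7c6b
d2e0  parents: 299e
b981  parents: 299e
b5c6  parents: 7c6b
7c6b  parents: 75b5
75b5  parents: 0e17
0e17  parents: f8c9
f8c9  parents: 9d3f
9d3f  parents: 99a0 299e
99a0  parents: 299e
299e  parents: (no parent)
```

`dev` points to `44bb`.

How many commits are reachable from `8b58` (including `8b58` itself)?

3

Walking parent pointers from 8b58: reachable set = {299e, 8b58, 99a0}.
That is 3 commits.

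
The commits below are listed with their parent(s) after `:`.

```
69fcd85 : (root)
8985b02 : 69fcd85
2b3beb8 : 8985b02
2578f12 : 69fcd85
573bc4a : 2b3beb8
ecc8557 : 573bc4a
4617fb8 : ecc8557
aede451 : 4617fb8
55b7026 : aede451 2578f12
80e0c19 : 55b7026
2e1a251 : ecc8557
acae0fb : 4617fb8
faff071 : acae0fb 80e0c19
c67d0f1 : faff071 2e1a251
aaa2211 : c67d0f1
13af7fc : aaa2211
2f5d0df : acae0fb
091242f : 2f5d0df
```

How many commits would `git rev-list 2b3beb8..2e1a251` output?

3

Reachable from 2e1a251: {2b3beb8, 2e1a251, 573bc4a, 69fcd85, 8985b02, ecc8557}.
Reachable from 2b3beb8: {2b3beb8, 69fcd85, 8985b02}.
In 2e1a251's history but not 2b3beb8's: {2e1a251, 573bc4a, ecc8557} — 3 commits.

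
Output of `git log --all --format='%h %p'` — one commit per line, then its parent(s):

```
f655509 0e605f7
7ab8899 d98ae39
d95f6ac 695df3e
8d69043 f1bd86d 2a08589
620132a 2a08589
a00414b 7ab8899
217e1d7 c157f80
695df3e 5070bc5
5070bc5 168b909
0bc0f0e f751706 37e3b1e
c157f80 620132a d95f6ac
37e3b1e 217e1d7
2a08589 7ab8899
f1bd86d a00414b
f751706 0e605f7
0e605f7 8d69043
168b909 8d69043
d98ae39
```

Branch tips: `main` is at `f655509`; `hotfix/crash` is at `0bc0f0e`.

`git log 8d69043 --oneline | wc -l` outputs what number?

Walking parent pointers from 8d69043: reachable set = {2a08589, 7ab8899, 8d69043, a00414b, d98ae39, f1bd86d}.
That is 6 commits.

6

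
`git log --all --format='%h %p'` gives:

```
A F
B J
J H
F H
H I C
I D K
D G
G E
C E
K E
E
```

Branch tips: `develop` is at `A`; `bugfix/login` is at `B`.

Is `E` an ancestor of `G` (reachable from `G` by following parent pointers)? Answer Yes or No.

Yes

Ancestors of G (commits reachable by following parents): {E, G}.
E is in that set, so it is an ancestor of G.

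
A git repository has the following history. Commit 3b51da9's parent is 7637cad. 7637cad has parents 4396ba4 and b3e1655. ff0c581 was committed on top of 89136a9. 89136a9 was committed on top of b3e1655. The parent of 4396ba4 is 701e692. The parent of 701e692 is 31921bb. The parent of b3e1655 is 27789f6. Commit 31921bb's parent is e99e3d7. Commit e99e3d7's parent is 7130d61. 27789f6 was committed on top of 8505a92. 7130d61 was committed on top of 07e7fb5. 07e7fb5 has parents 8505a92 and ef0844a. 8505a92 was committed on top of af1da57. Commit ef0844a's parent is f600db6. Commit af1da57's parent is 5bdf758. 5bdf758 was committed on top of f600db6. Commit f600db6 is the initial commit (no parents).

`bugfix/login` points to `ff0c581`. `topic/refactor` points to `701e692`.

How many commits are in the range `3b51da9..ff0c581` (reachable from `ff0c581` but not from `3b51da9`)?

Reachable from ff0c581: {27789f6, 5bdf758, 8505a92, 89136a9, af1da57, b3e1655, f600db6, ff0c581}.
Reachable from 3b51da9: {07e7fb5, 27789f6, 31921bb, 3b51da9, 4396ba4, 5bdf758, 701e692, 7130d61, 7637cad, 8505a92, af1da57, b3e1655, e99e3d7, ef0844a, f600db6}.
In ff0c581's history but not 3b51da9's: {89136a9, ff0c581} — 2 commits.

2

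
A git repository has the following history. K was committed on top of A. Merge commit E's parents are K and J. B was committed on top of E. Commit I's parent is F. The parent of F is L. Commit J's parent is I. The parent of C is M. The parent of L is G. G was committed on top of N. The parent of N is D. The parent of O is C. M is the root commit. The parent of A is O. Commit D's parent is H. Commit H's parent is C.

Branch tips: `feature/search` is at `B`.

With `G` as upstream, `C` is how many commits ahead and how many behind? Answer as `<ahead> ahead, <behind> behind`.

0 ahead, 4 behind

Reachable from C: {C, M}.
Reachable from G: {C, D, G, H, M, N}.
Only in C's history (ahead): {} — 0.
Only in G's history (behind): {D, G, H, N} — 4.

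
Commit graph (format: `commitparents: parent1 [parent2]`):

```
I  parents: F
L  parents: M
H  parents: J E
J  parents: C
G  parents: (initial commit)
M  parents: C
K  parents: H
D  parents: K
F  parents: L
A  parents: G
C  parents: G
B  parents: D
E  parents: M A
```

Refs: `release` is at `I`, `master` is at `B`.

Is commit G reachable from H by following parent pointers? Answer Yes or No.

Yes

Ancestors of H (commits reachable by following parents): {A, C, E, G, H, J, M}.
G is in that set, so it is an ancestor of H.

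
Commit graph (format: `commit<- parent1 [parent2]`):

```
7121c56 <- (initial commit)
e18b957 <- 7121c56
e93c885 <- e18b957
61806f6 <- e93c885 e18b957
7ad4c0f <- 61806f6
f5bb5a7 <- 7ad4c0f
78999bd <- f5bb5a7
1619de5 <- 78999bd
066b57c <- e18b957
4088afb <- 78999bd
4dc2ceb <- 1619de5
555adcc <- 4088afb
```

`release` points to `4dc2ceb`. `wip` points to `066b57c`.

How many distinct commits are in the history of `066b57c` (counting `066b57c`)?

3

Walking parent pointers from 066b57c: reachable set = {066b57c, 7121c56, e18b957}.
That is 3 commits.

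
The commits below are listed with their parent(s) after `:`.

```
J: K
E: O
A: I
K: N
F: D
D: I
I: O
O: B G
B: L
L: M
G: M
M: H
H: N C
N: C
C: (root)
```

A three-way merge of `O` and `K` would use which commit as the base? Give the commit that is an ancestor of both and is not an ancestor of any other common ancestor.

N

Ancestors of O: {B, C, G, H, L, M, N, O}.
Ancestors of K: {C, K, N}.
Common ancestors: {C, N}.
Among these, N is not an ancestor of any other common ancestor — it is the merge base.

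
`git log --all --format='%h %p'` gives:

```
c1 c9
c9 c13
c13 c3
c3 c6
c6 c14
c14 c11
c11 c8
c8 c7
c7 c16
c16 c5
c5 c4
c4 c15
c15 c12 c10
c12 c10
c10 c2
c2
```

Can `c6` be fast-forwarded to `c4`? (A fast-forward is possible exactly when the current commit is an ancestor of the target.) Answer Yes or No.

A fast-forward from c6 to c4 is possible iff c6 is an ancestor of c4.
Ancestors of c4: {c10, c12, c15, c2, c4}.
c6 is not among them, so fast-forward is not possible.

No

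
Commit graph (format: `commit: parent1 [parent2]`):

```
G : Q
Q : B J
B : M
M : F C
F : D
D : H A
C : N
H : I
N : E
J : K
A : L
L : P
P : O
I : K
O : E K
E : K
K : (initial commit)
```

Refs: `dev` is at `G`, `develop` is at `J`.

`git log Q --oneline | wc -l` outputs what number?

16

Walking parent pointers from Q: reachable set = {A, B, C, D, E, F, H, I, J, K, L, M, N, O, P, Q}.
That is 16 commits.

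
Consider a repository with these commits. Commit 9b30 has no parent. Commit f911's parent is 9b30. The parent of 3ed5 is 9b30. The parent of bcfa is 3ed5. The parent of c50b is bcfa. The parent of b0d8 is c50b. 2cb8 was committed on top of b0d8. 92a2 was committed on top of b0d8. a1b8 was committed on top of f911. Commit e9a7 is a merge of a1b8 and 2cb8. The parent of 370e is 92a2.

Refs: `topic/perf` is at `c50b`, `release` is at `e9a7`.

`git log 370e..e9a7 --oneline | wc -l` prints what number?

Reachable from e9a7: {2cb8, 3ed5, 9b30, a1b8, b0d8, bcfa, c50b, e9a7, f911}.
Reachable from 370e: {370e, 3ed5, 92a2, 9b30, b0d8, bcfa, c50b}.
In e9a7's history but not 370e's: {2cb8, a1b8, e9a7, f911} — 4 commits.

4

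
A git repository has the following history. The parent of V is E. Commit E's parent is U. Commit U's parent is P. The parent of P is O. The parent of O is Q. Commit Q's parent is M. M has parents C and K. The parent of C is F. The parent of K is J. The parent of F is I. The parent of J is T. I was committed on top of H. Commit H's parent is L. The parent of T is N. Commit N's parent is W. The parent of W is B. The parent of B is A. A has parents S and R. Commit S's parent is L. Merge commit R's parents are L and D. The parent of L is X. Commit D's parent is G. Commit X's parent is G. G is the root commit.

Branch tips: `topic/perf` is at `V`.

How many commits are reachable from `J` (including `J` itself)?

12

Walking parent pointers from J: reachable set = {A, B, D, G, J, L, N, R, S, T, W, X}.
That is 12 commits.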